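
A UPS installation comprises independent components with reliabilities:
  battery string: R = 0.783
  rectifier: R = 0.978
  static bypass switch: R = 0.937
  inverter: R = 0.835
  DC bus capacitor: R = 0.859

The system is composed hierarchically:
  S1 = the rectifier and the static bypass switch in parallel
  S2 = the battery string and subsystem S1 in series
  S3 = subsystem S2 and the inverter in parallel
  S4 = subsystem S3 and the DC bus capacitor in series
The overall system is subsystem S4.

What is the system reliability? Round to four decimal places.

0.8281

Parallel (rectifier and static bypass switch): 1 − (1 − 0.978000)(1 − 0.937000) = 0.998614
Series (battery string and [0.998614]): 0.783000 × 0.998614 = 0.781915
Parallel ([0.781915] and inverter): 1 − (1 − 0.781915)(1 − 0.835000) = 0.964016
Series ([0.964016] and DC bus capacitor): 0.964016 × 0.859000 = 0.8281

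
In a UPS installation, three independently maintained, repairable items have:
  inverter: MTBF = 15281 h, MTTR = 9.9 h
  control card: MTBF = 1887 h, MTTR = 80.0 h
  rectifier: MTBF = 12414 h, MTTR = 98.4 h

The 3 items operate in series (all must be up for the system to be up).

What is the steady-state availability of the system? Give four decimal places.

A(inverter) = MTBF/(MTBF+MTTR) = 15281/(15281+9.9) = 0.999353
A(control card) = MTBF/(MTBF+MTTR) = 1887/(1887+80.0) = 0.959329
A(rectifier) = MTBF/(MTBF+MTTR) = 12414/(12414+98.4) = 0.992136
Series availability: 0.999353 × 0.959329 × 0.992136 = 0.9512

0.9512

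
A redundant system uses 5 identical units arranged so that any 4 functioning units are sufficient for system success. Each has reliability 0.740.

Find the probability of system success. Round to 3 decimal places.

R = Σ_{i=4}^{5} C(5,i) p^i (1−p)^{5−i} with p = 0.740
C(5,4)·0.740^4·0.260^1 = 0.38983
C(5,5)·0.740^5·0.260^0 = 0.22190
Sum = 0.612

0.612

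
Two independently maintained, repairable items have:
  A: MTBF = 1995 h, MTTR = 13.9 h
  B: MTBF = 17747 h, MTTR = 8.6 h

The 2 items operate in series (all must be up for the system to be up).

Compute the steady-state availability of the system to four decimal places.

0.9926

A(A) = MTBF/(MTBF+MTTR) = 1995/(1995+13.9) = 0.993081
A(B) = MTBF/(MTBF+MTTR) = 17747/(17747+8.6) = 0.999516
Series availability: 0.993081 × 0.999516 = 0.9926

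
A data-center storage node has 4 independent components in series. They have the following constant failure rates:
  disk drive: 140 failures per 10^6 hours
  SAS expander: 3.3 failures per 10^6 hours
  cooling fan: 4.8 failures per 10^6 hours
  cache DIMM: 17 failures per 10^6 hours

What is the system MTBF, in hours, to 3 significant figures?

6060

Series of exponential components: λ_sys = Σ λ_i
λ_sys = 0.00014 + 0.0000033 + 0.0000048 + 0.000017 = 1.6510e-04 /h
MTBF = 1 / λ_sys = 6060 h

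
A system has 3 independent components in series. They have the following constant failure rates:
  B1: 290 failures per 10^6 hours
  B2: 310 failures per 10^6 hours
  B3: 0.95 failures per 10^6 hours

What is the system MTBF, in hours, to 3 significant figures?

Series of exponential components: λ_sys = Σ λ_i
λ_sys = 0.00029 + 0.00031 + 0.00000095 = 6.0095e-04 /h
MTBF = 1 / λ_sys = 1660 h

1660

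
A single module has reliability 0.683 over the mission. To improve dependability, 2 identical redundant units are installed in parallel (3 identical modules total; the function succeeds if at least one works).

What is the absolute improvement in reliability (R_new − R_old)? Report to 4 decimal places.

0.2851

R_before = 0.683
R_after = 1 − (1 − 0.683)^3 = 0.9681
ΔR = 0.9681 − 0.683 = 0.2851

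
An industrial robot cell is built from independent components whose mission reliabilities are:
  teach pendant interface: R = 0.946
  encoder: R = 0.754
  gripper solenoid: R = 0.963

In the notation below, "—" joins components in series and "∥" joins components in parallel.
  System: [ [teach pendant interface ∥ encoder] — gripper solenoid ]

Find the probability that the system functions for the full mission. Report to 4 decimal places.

0.9502

Parallel (teach pendant interface and encoder): 1 − (1 − 0.946000)(1 − 0.754000) = 0.986716
Series ([0.986716] and gripper solenoid): 0.986716 × 0.963000 = 0.9502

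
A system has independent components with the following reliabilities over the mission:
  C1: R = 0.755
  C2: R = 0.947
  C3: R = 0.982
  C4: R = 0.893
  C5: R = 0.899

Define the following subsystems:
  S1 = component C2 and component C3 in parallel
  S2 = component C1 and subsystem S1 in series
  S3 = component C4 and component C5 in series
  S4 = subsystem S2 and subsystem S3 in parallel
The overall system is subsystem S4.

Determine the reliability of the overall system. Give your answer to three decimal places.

Parallel (C2 and C3): 1 − (1 − 0.94700)(1 − 0.98200) = 0.99905
Series (C1 and [0.99905]): 0.75500 × 0.99905 = 0.75428
Series (C4 and C5): 0.89300 × 0.89900 = 0.80281
Parallel ([0.75428] and [0.80281]): 1 − (1 − 0.75428)(1 − 0.80281) = 0.952

0.952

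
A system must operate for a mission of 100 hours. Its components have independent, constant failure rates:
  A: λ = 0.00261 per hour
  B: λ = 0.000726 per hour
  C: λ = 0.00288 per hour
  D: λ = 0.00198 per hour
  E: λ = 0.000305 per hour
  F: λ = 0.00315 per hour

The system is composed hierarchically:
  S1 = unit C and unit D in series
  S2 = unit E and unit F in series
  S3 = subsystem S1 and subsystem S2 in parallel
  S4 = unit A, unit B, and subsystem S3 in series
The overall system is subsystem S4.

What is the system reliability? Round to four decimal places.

R(A) = exp(−0.00261 × 100) = 0.770281
R(B) = exp(−0.000726 × 100) = 0.929973
R(C) = exp(−0.00288 × 100) = 0.749762
R(D) = exp(−0.00198 × 100) = 0.820370
R(E) = exp(−0.000305 × 100) = 0.969960
R(F) = exp(−0.00315 × 100) = 0.729789
Series (C and D): 0.749762 × 0.820370 = 0.615082
Series (E and F): 0.969960 × 0.729789 = 0.707866
Parallel ([0.615082] and [0.707866]): 1 − (1 − 0.615082)(1 − 0.707866) = 0.887552
Series (A, B, and [0.887552]): 0.770281 × 0.929973 × 0.887552 = 0.6358

0.6358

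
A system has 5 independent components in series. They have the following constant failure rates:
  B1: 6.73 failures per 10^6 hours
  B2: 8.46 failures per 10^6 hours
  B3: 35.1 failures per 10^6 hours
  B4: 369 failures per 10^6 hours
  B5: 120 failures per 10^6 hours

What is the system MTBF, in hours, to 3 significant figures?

1850

Series of exponential components: λ_sys = Σ λ_i
λ_sys = 0.00000673 + 0.00000846 + 0.0000351 + 0.000369 + 0.000120 = 5.3929e-04 /h
MTBF = 1 / λ_sys = 1850 h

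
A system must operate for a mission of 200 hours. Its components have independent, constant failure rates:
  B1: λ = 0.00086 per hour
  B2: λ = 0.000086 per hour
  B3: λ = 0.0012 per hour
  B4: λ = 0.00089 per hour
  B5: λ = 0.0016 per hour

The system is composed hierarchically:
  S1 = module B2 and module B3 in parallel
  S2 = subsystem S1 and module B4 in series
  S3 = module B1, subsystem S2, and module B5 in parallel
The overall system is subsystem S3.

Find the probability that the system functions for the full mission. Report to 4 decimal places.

R(B1) = exp(−0.00086 × 200) = 0.841979
R(B2) = exp(−0.000086 × 200) = 0.982947
R(B3) = exp(−0.0012 × 200) = 0.786628
R(B4) = exp(−0.00089 × 200) = 0.836942
R(B5) = exp(−0.0016 × 200) = 0.726149
Parallel (B2 and B3): 1 − (1 − 0.982947)(1 − 0.786628) = 0.996361
Series ([0.996361] and B4): 0.996361 × 0.836942 = 0.833896
Parallel (B1, [0.833896], and B5): 1 − (1 − 0.841979)(1 − 0.833896)(1 − 0.726149) = 0.9928

0.9928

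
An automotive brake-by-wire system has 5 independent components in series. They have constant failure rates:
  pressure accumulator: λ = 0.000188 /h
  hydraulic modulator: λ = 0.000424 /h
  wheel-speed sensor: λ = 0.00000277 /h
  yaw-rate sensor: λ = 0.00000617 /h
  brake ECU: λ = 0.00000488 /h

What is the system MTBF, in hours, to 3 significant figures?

1600

Series of exponential components: λ_sys = Σ λ_i
λ_sys = 0.000188 + 0.000424 + 0.00000277 + 0.00000617 + 0.00000488 = 6.2582e-04 /h
MTBF = 1 / λ_sys = 1600 h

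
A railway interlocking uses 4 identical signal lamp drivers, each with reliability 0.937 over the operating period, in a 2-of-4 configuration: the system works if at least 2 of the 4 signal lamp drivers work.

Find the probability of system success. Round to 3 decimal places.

R = Σ_{i=2}^{4} C(4,i) p^i (1−p)^{4−i} with p = 0.937
C(4,2)·0.937^2·0.063^2 = 0.02091
C(4,3)·0.937^3·0.063^1 = 0.20731
C(4,4)·0.937^4·0.063^0 = 0.77083
Sum = 0.999

0.999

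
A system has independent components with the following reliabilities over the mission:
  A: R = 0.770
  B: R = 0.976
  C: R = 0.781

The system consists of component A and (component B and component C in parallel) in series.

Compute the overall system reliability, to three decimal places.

Parallel (B and C): 1 − (1 − 0.97600)(1 − 0.78100) = 0.99474
Series (A and [0.99474]): 0.77000 × 0.99474 = 0.766

0.766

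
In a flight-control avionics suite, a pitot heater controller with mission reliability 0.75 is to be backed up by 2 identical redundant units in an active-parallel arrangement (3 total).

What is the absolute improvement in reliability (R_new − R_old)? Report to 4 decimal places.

R_before = 0.75
R_after = 1 − (1 − 0.75)^3 = 0.9844
ΔR = 0.9844 − 0.75 = 0.2344

0.2344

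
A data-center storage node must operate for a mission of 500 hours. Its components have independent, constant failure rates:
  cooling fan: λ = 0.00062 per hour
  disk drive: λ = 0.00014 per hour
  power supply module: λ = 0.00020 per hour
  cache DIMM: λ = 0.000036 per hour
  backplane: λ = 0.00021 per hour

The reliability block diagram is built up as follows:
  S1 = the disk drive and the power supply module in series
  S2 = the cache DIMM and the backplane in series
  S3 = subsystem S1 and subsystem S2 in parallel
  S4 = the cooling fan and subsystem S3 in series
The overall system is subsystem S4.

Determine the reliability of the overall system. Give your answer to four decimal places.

R(cooling fan) = exp(−0.00062 × 500) = 0.733447
R(disk drive) = exp(−0.00014 × 500) = 0.932394
R(power supply module) = exp(−0.00020 × 500) = 0.904837
R(cache DIMM) = exp(−0.000036 × 500) = 0.982161
R(backplane) = exp(−0.00021 × 500) = 0.900325
Series (disk drive and power supply module): 0.932394 × 0.904837 = 0.843665
Series (cache DIMM and backplane): 0.982161 × 0.900325 = 0.884264
Parallel ([0.843665] and [0.884264]): 1 − (1 − 0.843665)(1 − 0.884264) = 0.981906
Series (cooling fan and [0.981906]): 0.733447 × 0.981906 = 0.7202

0.7202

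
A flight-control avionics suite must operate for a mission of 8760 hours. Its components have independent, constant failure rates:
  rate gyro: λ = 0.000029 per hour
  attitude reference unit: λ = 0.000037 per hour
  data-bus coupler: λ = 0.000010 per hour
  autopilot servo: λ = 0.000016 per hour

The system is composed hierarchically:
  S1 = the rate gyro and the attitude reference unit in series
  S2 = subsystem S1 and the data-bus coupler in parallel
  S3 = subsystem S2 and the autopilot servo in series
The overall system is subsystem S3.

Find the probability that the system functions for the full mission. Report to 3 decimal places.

0.837

R(rate gyro) = exp(−0.000029 × 8760) = 0.77566
R(attitude reference unit) = exp(−0.000037 × 8760) = 0.72316
R(data-bus coupler) = exp(−0.000010 × 8760) = 0.91613
R(autopilot servo) = exp(−0.000016 × 8760) = 0.86922
Series (rate gyro and attitude reference unit): 0.77566 × 0.72316 = 0.56093
Parallel ([0.56093] and data-bus coupler): 1 − (1 − 0.56093)(1 − 0.91613) = 0.96318
Series ([0.96318] and autopilot servo): 0.96318 × 0.86922 = 0.837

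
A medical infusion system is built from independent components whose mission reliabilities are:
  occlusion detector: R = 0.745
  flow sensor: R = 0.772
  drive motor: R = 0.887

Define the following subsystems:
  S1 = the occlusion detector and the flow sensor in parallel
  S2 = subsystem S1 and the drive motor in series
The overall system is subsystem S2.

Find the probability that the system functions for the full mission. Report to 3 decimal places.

Parallel (occlusion detector and flow sensor): 1 − (1 − 0.74500)(1 − 0.77200) = 0.94186
Series ([0.94186] and drive motor): 0.94186 × 0.88700 = 0.835

0.835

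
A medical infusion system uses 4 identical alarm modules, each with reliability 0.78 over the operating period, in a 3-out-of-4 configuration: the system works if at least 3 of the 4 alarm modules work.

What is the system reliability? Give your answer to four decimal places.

R = Σ_{i=3}^{4} C(4,i) p^i (1−p)^{4−i} with p = 0.78
C(4,3)·0.78^3·0.22^1 = 0.417606
C(4,4)·0.78^4·0.22^0 = 0.370151
Sum = 0.7878

0.7878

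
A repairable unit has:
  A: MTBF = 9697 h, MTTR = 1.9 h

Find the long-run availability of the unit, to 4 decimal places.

0.9998

A(A) = MTBF/(MTBF+MTTR) = 9697/(9697+1.9) = 0.9998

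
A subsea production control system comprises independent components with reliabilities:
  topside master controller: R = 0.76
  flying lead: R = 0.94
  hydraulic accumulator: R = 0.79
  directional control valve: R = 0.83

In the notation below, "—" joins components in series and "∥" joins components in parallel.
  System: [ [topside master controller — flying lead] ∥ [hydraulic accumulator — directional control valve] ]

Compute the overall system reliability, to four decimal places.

Series (topside master controller and flying lead): 0.760000 × 0.940000 = 0.714400
Series (hydraulic accumulator and directional control valve): 0.790000 × 0.830000 = 0.655700
Parallel ([0.714400] and [0.655700]): 1 − (1 − 0.714400)(1 − 0.655700) = 0.9017

0.9017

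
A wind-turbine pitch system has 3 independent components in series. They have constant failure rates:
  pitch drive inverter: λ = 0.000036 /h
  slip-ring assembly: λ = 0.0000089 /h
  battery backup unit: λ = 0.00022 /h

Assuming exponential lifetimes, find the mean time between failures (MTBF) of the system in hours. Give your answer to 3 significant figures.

3780

Series of exponential components: λ_sys = Σ λ_i
λ_sys = 0.000036 + 0.0000089 + 0.00022 = 2.6490e-04 /h
MTBF = 1 / λ_sys = 3780 h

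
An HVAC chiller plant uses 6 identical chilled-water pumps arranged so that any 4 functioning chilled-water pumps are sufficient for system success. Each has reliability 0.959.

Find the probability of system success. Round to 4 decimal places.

R = Σ_{i=4}^{6} C(6,i) p^i (1−p)^{6−i} with p = 0.959
C(6,4)·0.959^4·0.041^2 = 0.021327
C(6,5)·0.959^5·0.041^1 = 0.199539
C(6,6)·0.959^6·0.041^0 = 0.777878
Sum = 0.9987

0.9987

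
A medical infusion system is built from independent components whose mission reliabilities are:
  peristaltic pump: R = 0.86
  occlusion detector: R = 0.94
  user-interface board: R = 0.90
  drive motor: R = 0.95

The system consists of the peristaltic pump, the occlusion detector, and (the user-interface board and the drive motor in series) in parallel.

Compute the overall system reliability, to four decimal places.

Series (user-interface board and drive motor): 0.900000 × 0.950000 = 0.855000
Parallel (peristaltic pump, occlusion detector, and [0.855000]): 1 − (1 − 0.860000)(1 − 0.940000)(1 − 0.855000) = 0.9988

0.9988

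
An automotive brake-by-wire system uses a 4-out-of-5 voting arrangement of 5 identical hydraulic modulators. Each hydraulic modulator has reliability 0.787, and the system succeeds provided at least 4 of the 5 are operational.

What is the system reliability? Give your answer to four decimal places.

0.7105

R = Σ_{i=4}^{5} C(5,i) p^i (1−p)^{5−i} with p = 0.787
C(5,4)·0.787^4·0.213^1 = 0.408553
C(5,5)·0.787^5·0.213^0 = 0.301907
Sum = 0.7105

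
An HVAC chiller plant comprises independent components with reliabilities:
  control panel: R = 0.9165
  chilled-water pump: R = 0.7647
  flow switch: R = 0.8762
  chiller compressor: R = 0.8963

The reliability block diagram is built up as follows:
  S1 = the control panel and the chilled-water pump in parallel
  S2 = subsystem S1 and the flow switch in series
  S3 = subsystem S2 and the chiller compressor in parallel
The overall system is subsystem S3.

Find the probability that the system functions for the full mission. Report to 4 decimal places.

Parallel (control panel and chilled-water pump): 1 − (1 − 0.916500)(1 − 0.764700) = 0.980352
Series ([0.980352] and flow switch): 0.980352 × 0.876200 = 0.858984
Parallel ([0.858984] and chiller compressor): 1 − (1 − 0.858984)(1 − 0.896300) = 0.9854

0.9854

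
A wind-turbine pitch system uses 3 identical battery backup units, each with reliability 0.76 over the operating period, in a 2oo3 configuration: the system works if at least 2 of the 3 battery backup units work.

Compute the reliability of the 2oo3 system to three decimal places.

R = Σ_{i=2}^{3} C(3,i) p^i (1−p)^{3−i} with p = 0.76
C(3,2)·0.76^2·0.24^1 = 0.41587
C(3,3)·0.76^3·0.24^0 = 0.43898
Sum = 0.855

0.855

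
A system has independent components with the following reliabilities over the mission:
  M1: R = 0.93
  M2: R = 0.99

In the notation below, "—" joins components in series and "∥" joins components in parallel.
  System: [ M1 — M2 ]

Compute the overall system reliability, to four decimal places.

0.9207

Series (M1 and M2): 0.930000 × 0.990000 = 0.9207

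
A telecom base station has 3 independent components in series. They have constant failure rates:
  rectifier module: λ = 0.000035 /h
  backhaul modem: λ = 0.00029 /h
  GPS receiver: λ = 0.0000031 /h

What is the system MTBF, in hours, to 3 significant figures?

3050

Series of exponential components: λ_sys = Σ λ_i
λ_sys = 0.000035 + 0.00029 + 0.0000031 = 3.2810e-04 /h
MTBF = 1 / λ_sys = 3050 h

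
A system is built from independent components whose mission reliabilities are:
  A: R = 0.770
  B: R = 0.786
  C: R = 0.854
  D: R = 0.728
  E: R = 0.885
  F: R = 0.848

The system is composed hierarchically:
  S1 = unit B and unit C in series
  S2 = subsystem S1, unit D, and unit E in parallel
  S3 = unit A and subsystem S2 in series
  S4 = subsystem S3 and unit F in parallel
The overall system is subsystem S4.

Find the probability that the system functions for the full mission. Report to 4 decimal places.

Series (B and C): 0.786000 × 0.854000 = 0.671244
Parallel ([0.671244], D, and E): 1 − (1 − 0.671244)(1 − 0.728000)(1 − 0.885000) = 0.989717
Series (A and [0.989717]): 0.770000 × 0.989717 = 0.762082
Parallel ([0.762082] and F): 1 − (1 − 0.762082)(1 − 0.848000) = 0.9638

0.9638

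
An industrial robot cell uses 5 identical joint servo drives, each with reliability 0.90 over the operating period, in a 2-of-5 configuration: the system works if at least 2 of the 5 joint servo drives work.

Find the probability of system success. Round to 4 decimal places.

0.9995

R = Σ_{i=2}^{5} C(5,i) p^i (1−p)^{5−i} with p = 0.90
C(5,2)·0.90^2·0.10^3 = 0.008100
C(5,3)·0.90^3·0.10^2 = 0.072900
C(5,4)·0.90^4·0.10^1 = 0.328050
C(5,5)·0.90^5·0.10^0 = 0.590490
Sum = 0.9995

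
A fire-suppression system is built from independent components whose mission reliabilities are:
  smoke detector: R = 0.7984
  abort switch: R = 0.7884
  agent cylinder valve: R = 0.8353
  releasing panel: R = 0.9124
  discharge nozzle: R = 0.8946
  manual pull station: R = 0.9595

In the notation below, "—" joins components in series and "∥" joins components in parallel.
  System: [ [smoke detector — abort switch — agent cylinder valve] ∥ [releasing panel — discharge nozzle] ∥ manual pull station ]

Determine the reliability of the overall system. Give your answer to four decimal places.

0.9965

Series (smoke detector, abort switch, and agent cylinder valve): 0.798400 × 0.788400 × 0.835300 = 0.525787
Series (releasing panel and discharge nozzle): 0.912400 × 0.894600 = 0.816233
Parallel ([0.525787], [0.816233], and manual pull station): 1 − (1 − 0.525787)(1 − 0.816233)(1 − 0.959500) = 0.9965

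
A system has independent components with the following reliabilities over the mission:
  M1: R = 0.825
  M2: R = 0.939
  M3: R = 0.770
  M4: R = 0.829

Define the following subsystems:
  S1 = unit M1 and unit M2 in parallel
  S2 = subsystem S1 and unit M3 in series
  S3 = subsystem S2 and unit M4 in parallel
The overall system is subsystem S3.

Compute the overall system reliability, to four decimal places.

Parallel (M1 and M2): 1 − (1 − 0.825000)(1 − 0.939000) = 0.989325
Series ([0.989325] and M3): 0.989325 × 0.770000 = 0.761780
Parallel ([0.761780] and M4): 1 − (1 − 0.761780)(1 − 0.829000) = 0.9593

0.9593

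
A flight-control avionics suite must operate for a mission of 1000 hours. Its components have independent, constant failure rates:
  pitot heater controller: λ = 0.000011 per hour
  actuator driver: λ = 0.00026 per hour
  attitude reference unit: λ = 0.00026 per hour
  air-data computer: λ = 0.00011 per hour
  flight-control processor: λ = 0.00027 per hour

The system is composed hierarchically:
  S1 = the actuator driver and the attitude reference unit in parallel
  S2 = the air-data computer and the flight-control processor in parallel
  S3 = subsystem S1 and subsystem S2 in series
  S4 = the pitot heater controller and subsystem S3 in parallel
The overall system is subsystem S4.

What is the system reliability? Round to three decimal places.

0.999

R(pitot heater controller) = exp(−0.000011 × 1000) = 0.98906
R(actuator driver) = exp(−0.00026 × 1000) = 0.77105
R(attitude reference unit) = exp(−0.00026 × 1000) = 0.77105
R(air-data computer) = exp(−0.00011 × 1000) = 0.89583
R(flight-control processor) = exp(−0.00027 × 1000) = 0.76338
Parallel (actuator driver and attitude reference unit): 1 − (1 − 0.77105)(1 − 0.77105) = 0.94758
Parallel (air-data computer and flight-control processor): 1 − (1 − 0.89583)(1 − 0.76338) = 0.97535
Series ([0.94758] and [0.97535]): 0.94758 × 0.97535 = 0.92422
Parallel (pitot heater controller and [0.92422]): 1 − (1 − 0.98906)(1 − 0.92422) = 0.999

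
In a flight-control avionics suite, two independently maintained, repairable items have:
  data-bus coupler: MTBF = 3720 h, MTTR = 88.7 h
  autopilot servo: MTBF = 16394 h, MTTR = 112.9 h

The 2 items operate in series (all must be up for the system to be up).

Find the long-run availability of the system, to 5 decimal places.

A(data-bus coupler) = MTBF/(MTBF+MTTR) = 3720/(3720+88.7) = 0.976711
A(autopilot servo) = MTBF/(MTBF+MTTR) = 16394/(16394+112.9) = 0.993160
Series availability: 0.976711 × 0.993160 = 0.97003

0.97003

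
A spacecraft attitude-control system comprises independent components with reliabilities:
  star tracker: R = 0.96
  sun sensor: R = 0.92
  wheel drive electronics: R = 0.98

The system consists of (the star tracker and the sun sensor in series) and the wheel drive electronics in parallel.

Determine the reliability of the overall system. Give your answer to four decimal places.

Series (star tracker and sun sensor): 0.960000 × 0.920000 = 0.883200
Parallel ([0.883200] and wheel drive electronics): 1 − (1 − 0.883200)(1 − 0.980000) = 0.9977

0.9977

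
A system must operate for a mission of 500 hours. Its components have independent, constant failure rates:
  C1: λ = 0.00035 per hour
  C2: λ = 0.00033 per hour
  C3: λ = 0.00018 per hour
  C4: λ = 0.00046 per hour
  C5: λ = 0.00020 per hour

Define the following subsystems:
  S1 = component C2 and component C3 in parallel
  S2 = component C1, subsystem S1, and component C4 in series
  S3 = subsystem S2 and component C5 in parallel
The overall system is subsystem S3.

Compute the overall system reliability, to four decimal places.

R(C1) = exp(−0.00035 × 500) = 0.839457
R(C2) = exp(−0.00033 × 500) = 0.847894
R(C3) = exp(−0.00018 × 500) = 0.913931
R(C4) = exp(−0.00046 × 500) = 0.794534
R(C5) = exp(−0.00020 × 500) = 0.904837
Parallel (C2 and C3): 1 − (1 − 0.847894)(1 − 0.913931) = 0.986908
Series (C1, [0.986908], and C4): 0.839457 × 0.986908 × 0.794534 = 0.658245
Parallel ([0.658245] and C5): 1 − (1 − 0.658245)(1 − 0.904837) = 0.9675

0.9675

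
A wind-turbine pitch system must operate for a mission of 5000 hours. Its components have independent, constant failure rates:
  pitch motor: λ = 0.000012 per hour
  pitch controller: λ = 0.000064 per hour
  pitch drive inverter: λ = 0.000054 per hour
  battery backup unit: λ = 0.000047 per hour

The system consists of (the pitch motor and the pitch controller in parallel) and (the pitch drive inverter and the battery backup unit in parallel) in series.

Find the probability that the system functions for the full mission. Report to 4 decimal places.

R(pitch motor) = exp(−0.000012 × 5000) = 0.941765
R(pitch controller) = exp(−0.000064 × 5000) = 0.726149
R(pitch drive inverter) = exp(−0.000054 × 5000) = 0.763379
R(battery backup unit) = exp(−0.000047 × 5000) = 0.790571
Parallel (pitch motor and pitch controller): 1 − (1 − 0.941765)(1 − 0.726149) = 0.984052
Parallel (pitch drive inverter and battery backup unit): 1 − (1 − 0.763379)(1 − 0.790571) = 0.950445
Series ([0.984052] and [0.950445]): 0.984052 × 0.950445 = 0.9353

0.9353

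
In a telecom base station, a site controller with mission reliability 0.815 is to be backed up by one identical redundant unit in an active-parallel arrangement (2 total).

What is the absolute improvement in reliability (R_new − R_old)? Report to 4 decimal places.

0.1508

R_before = 0.815
R_after = 1 − (1 − 0.815)^2 = 0.9658
ΔR = 0.9658 − 0.815 = 0.1508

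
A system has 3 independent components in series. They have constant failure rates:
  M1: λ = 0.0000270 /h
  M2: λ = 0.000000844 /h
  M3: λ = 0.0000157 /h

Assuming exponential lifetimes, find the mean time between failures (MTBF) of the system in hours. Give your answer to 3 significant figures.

23000

Series of exponential components: λ_sys = Σ λ_i
λ_sys = 0.0000270 + 0.000000844 + 0.0000157 = 4.3544e-05 /h
MTBF = 1 / λ_sys = 23000 h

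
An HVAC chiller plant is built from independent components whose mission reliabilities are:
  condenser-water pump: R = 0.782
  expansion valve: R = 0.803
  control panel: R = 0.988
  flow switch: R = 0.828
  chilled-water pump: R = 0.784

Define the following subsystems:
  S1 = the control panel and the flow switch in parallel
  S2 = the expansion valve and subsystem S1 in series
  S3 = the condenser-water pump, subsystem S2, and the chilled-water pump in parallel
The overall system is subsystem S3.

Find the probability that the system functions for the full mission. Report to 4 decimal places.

0.9906

Parallel (control panel and flow switch): 1 − (1 − 0.988000)(1 − 0.828000) = 0.997936
Series (expansion valve and [0.997936]): 0.803000 × 0.997936 = 0.801343
Parallel (condenser-water pump, [0.801343], and chilled-water pump): 1 − (1 − 0.782000)(1 − 0.801343)(1 − 0.784000) = 0.9906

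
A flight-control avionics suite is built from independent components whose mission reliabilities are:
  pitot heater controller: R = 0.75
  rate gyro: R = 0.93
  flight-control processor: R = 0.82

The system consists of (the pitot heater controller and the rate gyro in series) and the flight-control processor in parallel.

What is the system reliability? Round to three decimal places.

Series (pitot heater controller and rate gyro): 0.75000 × 0.93000 = 0.69750
Parallel ([0.69750] and flight-control processor): 1 − (1 − 0.69750)(1 − 0.82000) = 0.946

0.946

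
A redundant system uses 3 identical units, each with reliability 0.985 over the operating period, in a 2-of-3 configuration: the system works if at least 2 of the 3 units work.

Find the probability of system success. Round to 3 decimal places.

R = Σ_{i=2}^{3} C(3,i) p^i (1−p)^{3−i} with p = 0.985
C(3,2)·0.985^2·0.015^1 = 0.04366
C(3,3)·0.985^3·0.015^0 = 0.95567
Sum = 0.999

0.999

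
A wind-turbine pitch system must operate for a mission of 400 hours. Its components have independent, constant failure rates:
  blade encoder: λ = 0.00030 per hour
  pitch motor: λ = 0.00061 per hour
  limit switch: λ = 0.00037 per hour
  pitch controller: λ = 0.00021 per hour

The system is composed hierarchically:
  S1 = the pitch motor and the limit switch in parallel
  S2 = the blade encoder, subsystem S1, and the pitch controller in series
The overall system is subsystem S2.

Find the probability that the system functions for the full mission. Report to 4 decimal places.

0.7912

R(blade encoder) = exp(−0.00030 × 400) = 0.886920
R(pitch motor) = exp(−0.00061 × 400) = 0.783488
R(limit switch) = exp(−0.00037 × 400) = 0.862431
R(pitch controller) = exp(−0.00021 × 400) = 0.919431
Parallel (pitch motor and limit switch): 1 − (1 − 0.783488)(1 − 0.862431) = 0.970215
Series (blade encoder, [0.970215], and pitch controller): 0.886920 × 0.970215 × 0.919431 = 0.7912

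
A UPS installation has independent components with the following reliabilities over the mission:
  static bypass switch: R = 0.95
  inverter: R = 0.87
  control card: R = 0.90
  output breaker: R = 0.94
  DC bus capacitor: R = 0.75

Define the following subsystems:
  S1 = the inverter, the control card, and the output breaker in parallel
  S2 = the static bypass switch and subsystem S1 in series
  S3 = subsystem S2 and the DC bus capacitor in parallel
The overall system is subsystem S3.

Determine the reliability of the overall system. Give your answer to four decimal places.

Parallel (inverter, control card, and output breaker): 1 − (1 − 0.870000)(1 − 0.900000)(1 − 0.940000) = 0.999220
Series (static bypass switch and [0.999220]): 0.950000 × 0.999220 = 0.949259
Parallel ([0.949259] and DC bus capacitor): 1 − (1 − 0.949259)(1 − 0.750000) = 0.9873

0.9873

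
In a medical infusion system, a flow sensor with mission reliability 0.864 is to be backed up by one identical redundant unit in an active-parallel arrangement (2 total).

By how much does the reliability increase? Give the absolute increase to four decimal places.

0.1175

R_before = 0.864
R_after = 1 − (1 − 0.864)^2 = 0.9815
ΔR = 0.9815 − 0.864 = 0.1175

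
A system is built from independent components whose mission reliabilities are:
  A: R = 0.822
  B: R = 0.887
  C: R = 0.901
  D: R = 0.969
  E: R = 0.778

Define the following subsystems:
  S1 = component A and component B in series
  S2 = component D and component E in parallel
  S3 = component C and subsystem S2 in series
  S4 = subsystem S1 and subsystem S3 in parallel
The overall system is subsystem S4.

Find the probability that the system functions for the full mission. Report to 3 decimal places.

Series (A and B): 0.82200 × 0.88700 = 0.72911
Parallel (D and E): 1 − (1 − 0.96900)(1 − 0.77800) = 0.99312
Series (C and [0.99312]): 0.90100 × 0.99312 = 0.89480
Parallel ([0.72911] and [0.89480]): 1 − (1 − 0.72911)(1 − 0.89480) = 0.972

0.972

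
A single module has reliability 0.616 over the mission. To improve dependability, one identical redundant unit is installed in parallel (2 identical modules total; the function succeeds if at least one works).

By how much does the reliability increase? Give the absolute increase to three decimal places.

0.237

R_before = 0.616
R_after = 1 − (1 − 0.616)^2 = 0.853
ΔR = 0.853 − 0.616 = 0.237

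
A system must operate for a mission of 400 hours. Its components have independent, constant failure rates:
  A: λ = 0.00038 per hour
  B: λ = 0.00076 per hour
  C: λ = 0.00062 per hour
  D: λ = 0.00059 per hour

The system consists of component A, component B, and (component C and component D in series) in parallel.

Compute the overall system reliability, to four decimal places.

R(A) = exp(−0.00038 × 400) = 0.858988
R(B) = exp(−0.00076 × 400) = 0.737861
R(C) = exp(−0.00062 × 400) = 0.780360
R(D) = exp(−0.00059 × 400) = 0.789781
Series (C and D): 0.780360 × 0.789781 = 0.616314
Parallel (A, B, and [0.616314]): 1 − (1 − 0.858988)(1 − 0.737861)(1 − 0.616314) = 0.9858

0.9858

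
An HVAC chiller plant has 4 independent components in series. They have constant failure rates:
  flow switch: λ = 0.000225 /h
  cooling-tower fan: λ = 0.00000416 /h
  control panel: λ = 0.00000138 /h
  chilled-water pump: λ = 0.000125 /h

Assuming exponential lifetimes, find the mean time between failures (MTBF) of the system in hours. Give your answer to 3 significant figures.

2810

Series of exponential components: λ_sys = Σ λ_i
λ_sys = 0.000225 + 0.00000416 + 0.00000138 + 0.000125 = 3.5554e-04 /h
MTBF = 1 / λ_sys = 2810 h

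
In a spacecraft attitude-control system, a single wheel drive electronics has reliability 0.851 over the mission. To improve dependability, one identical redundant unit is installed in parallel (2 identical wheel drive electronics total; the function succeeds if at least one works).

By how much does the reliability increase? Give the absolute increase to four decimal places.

0.1268

R_before = 0.851
R_after = 1 − (1 − 0.851)^2 = 0.9778
ΔR = 0.9778 − 0.851 = 0.1268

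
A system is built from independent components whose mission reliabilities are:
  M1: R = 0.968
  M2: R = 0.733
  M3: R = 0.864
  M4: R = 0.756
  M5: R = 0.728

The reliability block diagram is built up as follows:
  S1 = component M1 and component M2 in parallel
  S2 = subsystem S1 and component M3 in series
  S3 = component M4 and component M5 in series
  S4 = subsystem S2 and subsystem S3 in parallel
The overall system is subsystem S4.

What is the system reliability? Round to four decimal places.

Parallel (M1 and M2): 1 − (1 − 0.968000)(1 − 0.733000) = 0.991456
Series ([0.991456] and M3): 0.991456 × 0.864000 = 0.856618
Series (M4 and M5): 0.756000 × 0.728000 = 0.550368
Parallel ([0.856618] and [0.550368]): 1 − (1 − 0.856618)(1 − 0.550368) = 0.9355

0.9355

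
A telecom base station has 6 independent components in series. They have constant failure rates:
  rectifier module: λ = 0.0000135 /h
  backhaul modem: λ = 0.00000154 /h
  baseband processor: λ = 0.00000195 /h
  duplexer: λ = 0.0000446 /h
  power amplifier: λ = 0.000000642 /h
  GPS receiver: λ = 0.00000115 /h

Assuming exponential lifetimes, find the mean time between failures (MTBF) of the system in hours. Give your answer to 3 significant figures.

Series of exponential components: λ_sys = Σ λ_i
λ_sys = 0.0000135 + 0.00000154 + 0.00000195 + 0.0000446 + 0.000000642 + 0.00000115 = 6.3382e-05 /h
MTBF = 1 / λ_sys = 15800 h

15800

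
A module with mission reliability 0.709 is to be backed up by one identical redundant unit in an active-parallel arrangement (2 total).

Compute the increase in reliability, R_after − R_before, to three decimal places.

R_before = 0.709
R_after = 1 − (1 − 0.709)^2 = 0.915
ΔR = 0.915 − 0.709 = 0.206

0.206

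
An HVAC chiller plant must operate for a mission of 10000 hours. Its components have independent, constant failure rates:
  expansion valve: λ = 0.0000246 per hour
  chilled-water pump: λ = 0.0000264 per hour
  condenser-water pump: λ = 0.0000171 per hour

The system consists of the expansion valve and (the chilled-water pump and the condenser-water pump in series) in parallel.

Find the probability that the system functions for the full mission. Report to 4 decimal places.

R(expansion valve) = exp(−0.0000246 × 10000) = 0.781922
R(chilled-water pump) = exp(−0.0000264 × 10000) = 0.767974
R(condenser-water pump) = exp(−0.0000171 × 10000) = 0.842822
Series (chilled-water pump and condenser-water pump): 0.767974 × 0.842822 = 0.647265
Parallel (expansion valve and [0.647265]): 1 − (1 − 0.781922)(1 − 0.647265) = 0.9231

0.9231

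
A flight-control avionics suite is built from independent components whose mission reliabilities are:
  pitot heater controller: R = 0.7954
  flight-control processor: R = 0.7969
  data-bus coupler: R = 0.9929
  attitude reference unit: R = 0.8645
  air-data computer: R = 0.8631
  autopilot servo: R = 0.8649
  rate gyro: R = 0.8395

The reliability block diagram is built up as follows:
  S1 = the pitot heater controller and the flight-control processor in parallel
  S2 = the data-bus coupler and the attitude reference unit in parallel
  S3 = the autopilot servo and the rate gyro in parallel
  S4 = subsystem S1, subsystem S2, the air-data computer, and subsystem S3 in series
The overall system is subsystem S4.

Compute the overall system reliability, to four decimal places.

Parallel (pitot heater controller and flight-control processor): 1 − (1 − 0.795400)(1 − 0.796900) = 0.958446
Parallel (data-bus coupler and attitude reference unit): 1 − (1 − 0.992900)(1 − 0.864500) = 0.999038
Parallel (autopilot servo and rate gyro): 1 − (1 − 0.864900)(1 − 0.839500) = 0.978316
Series ([0.958446], [0.999038], air-data computer, and [0.978316]): 0.958446 × 0.999038 × 0.863100 × 0.978316 = 0.8085

0.8085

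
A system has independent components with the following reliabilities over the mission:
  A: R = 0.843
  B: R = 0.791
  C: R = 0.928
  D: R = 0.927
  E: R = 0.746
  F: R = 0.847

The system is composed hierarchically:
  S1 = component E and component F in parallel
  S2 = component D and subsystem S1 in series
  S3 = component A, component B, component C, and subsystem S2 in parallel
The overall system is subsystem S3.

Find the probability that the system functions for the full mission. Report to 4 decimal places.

0.9997

Parallel (E and F): 1 − (1 − 0.746000)(1 − 0.847000) = 0.961138
Series (D and [0.961138]): 0.927000 × 0.961138 = 0.890975
Parallel (A, B, C, and [0.890975]): 1 − (1 − 0.843000)(1 − 0.791000)(1 − 0.928000)(1 − 0.890975) = 0.9997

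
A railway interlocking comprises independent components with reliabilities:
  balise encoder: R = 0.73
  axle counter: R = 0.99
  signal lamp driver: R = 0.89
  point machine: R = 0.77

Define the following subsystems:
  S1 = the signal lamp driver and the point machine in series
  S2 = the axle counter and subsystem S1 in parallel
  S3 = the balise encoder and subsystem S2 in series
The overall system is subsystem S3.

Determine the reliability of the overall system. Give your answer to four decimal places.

0.7277

Series (signal lamp driver and point machine): 0.890000 × 0.770000 = 0.685300
Parallel (axle counter and [0.685300]): 1 − (1 − 0.990000)(1 − 0.685300) = 0.996853
Series (balise encoder and [0.996853]): 0.730000 × 0.996853 = 0.7277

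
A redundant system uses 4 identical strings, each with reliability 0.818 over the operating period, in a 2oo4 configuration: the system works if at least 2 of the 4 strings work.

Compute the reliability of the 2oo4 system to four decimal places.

0.9792

R = Σ_{i=2}^{4} C(4,i) p^i (1−p)^{4−i} with p = 0.818
C(4,2)·0.818^2·0.182^2 = 0.132984
C(4,3)·0.818^3·0.182^1 = 0.398466
C(4,4)·0.818^4·0.182^0 = 0.447727
Sum = 0.9792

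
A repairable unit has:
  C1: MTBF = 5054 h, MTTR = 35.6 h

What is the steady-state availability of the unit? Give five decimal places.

0.99301

A(C1) = MTBF/(MTBF+MTTR) = 5054/(5054+35.6) = 0.99301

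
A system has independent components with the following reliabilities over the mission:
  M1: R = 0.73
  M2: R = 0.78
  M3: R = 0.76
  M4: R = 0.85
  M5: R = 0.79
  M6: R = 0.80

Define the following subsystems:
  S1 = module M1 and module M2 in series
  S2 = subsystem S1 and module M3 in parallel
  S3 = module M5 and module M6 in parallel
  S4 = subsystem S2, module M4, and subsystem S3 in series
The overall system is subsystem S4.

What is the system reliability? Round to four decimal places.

Series (M1 and M2): 0.730000 × 0.780000 = 0.569400
Parallel ([0.569400] and M3): 1 − (1 − 0.569400)(1 − 0.760000) = 0.896656
Parallel (M5 and M6): 1 − (1 − 0.790000)(1 − 0.800000) = 0.958000
Series ([0.896656], M4, and [0.958000]): 0.896656 × 0.850000 × 0.958000 = 0.7301

0.7301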